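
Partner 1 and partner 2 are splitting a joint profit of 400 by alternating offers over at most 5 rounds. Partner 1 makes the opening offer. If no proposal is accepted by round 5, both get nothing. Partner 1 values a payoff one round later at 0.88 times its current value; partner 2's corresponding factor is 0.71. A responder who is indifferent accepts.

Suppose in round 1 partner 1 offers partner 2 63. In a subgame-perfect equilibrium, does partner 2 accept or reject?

Accept

Round 5 (partner 1 proposes): rejection yields 0 for partner 2; partner 1 offers 0 and keeps 400.
Round 4 (partner 2 proposes): partner 1 can get 400 next round, worth 0.88 × 400 = 352 now. Partner 2 offers 352 and keeps 400 − 352 = 48.
Round 3 (partner 1 proposes): partner 2 can get 48 next round, worth 0.71 × 48 = 34.08 now; partner 1 offers that and keeps 365.92.
Round 2 (partner 2 proposes): partner 1 can get 365.92 next round, worth 0.88 × 365.92 = 322.0096 now; partner 2 offers that and keeps 77.9904.
So by rejecting in round 1, partner 2 gets 77.9904 next round, worth 0.71 × 77.9904 = 55.373184 now.
Offer 63 ≥ 55.373184, so partner 2 accepts.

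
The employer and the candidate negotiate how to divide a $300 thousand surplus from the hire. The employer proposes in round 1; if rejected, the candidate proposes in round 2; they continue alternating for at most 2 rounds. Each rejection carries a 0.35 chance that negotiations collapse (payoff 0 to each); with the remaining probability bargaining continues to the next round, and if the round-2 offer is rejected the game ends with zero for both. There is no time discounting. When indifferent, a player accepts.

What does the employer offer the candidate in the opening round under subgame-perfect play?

195

Round 2 (the candidate proposes): the employer will accept anything ≥ 0, so the candidate offers 0 and keeps 300.
Round 1 (the employer proposes): rejecting gives the candidate an expected 0.65 × 300 = 195. The employer offers 195 and keeps 300 − 195 = 105.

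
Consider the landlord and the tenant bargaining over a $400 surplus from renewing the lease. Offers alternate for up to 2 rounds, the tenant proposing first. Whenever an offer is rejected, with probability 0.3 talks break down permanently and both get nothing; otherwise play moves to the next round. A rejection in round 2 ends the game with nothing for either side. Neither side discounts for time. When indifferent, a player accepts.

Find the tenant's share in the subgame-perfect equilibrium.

120

Round 2 (the landlord proposes): the tenant will accept anything ≥ 0, so the landlord offers 0 and keeps 400.
Round 1 (the tenant proposes): rejecting gives the landlord an expected 0.7 × 400 = 280, so the tenant offers 280, keeping 120.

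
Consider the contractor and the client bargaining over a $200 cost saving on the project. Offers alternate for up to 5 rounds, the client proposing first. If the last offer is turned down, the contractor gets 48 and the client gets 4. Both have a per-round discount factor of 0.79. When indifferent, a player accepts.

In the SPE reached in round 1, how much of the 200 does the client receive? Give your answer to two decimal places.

Round 5 (the client proposes): the contractor gets 48 if talks fail, so the client offers 48 and keeps 152.
Round 4 (the contractor proposes): the client can get 152 next round, worth 0.79 × 152 = 120.08 now. The contractor offers 120.08 and keeps 200 − 120.08 = 79.92.
Round 3 (the client proposes): the contractor can get 79.92 next round, worth 0.79 × 79.92 = 63.1368 now. The client offers 63.1368 and keeps 200 − 63.1368 = 136.8632.
Round 2 (the contractor proposes): the client can get 136.8632 next round, worth 0.79 × 136.8632 = 108.121928 now; the contractor offers that and keeps 91.878072.
Round 1 (the client proposes): the contractor can get 91.878072 next round, worth 0.79 × 91.878072 = 72.58367688 now; the client offers that and keeps 127.41632312.

127.42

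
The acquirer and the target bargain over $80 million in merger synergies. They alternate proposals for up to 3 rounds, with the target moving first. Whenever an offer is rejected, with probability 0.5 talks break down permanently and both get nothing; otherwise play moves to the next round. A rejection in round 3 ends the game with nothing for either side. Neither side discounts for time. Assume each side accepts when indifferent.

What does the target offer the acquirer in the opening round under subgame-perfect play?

20

By backward induction:
Round 3 (the target proposes): the acquirer will accept anything ≥ 0, so the target offers 0 and keeps 80.
Round 2 (the acquirer proposes): rejecting gives the target an expected 0.5 × 80 = 40. The acquirer offers 40 and keeps 80 − 40 = 40.
Round 1 (the target proposes): rejecting gives the acquirer an expected 0.5 × 40 = 20, so the target offers 20, keeping 60.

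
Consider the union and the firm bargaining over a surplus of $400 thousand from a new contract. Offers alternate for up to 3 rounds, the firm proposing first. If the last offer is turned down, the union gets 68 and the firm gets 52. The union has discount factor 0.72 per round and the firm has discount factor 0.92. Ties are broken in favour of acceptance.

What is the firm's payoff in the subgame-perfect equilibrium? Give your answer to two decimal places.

331.92

Round 3 (the firm proposes): the union gets 68 if talks fail, so the firm offers 68 and keeps 332.
Round 2 (the union proposes): the firm can get 332 next round, worth 0.92 × 332 = 305.44 now. The union offers 305.44 and keeps 400 − 305.44 = 94.56.
Round 1 (the firm proposes): the union can get 94.56 next round, worth 0.72 × 94.56 = 68.0832 now. The firm offers 68.0832 and keeps 400 − 68.0832 = 331.9168.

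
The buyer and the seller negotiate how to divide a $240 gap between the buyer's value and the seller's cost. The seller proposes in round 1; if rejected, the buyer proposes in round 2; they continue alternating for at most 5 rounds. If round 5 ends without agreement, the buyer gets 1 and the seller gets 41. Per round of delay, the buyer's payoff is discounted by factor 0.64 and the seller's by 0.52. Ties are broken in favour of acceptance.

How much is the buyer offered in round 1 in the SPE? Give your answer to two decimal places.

Work backward from the last round.
Round 5 (the seller proposes): the buyer gets 1 if talks fail, so the seller offers 1 and keeps 239.
Round 4 (the buyer proposes): the seller can get 239 next round, worth 0.52 × 239 = 124.28 now. The buyer offers 124.28 and keeps 240 − 124.28 = 115.72.
Round 3 (the seller proposes): the buyer can get 115.72 next round, worth 0.64 × 115.72 = 74.0608 now, so the seller offers 74.0608, keeping 165.9392.
Round 2 (the buyer proposes): the seller can get 165.9392 next round, worth 0.52 × 165.9392 = 86.288384 now; the buyer offers that and keeps 153.711616.
Round 1 (the seller proposes): the buyer can get 153.711616 next round, worth 0.64 × 153.711616 = 98.37543424 now; the seller offers that and keeps 141.62456576.

98.38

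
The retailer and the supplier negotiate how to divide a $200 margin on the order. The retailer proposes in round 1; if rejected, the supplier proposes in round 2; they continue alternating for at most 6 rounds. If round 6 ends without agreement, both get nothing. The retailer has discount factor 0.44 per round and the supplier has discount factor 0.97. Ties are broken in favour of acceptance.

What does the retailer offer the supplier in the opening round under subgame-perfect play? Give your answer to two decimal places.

190.35

Round 6 (the supplier proposes): the retailer will accept anything ≥ 0, so the supplier offers 0 and keeps 200.
Round 5 (the retailer proposes): the supplier can get 200 next round, worth 0.97 × 200 = 194 now, so the retailer offers 194, keeping 6.
Round 4 (the supplier proposes): the retailer can get 6 next round, worth 0.44 × 6 = 2.64 now. The supplier offers 2.64 and keeps 200 − 2.64 = 197.36.
Round 3 (the retailer proposes): the supplier can get 197.36 next round, worth 0.97 × 197.36 = 191.4392 now, so the retailer offers 191.4392, keeping 8.5608.
Round 2 (the supplier proposes): the retailer can get 8.5608 next round, worth 0.44 × 8.5608 = 3.766752 now, so the supplier offers 3.766752, keeping 196.233248.
Round 1 (the retailer proposes): the supplier can get 196.233248 next round, worth 0.97 × 196.233248 = 190.34625056 now; the retailer offers that and keeps 9.65374944.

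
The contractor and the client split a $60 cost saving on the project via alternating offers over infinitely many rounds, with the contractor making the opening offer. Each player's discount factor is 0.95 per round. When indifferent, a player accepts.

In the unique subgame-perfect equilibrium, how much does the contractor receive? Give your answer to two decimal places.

When the contractor proposes, the client accepts any offer worth at least 0.95 times what the client would get by proposing next round; and vice versa.
This gives x = 60 − 0.95y and y = 60 − 0.95x, where x and y are each side's share when it proposes.
Hence (1 − 0.95·0.95)x = 60(1 − 0.95), i.e. 0.0975·x = 3.
x ≈ 30.7692; the client's share is 60 − x ≈ 29.2308.

30.77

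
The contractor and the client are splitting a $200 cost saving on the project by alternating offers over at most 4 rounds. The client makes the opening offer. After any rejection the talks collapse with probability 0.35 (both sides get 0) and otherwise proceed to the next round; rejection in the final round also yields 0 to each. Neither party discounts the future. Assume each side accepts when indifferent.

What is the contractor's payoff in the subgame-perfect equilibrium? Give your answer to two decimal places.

100.43

Round 4 (the contractor proposes): the client will accept anything ≥ 0, so the contractor offers 0 and keeps 200.
Round 3 (the client proposes): rejecting gives the contractor an expected 0.65 × 200 = 130, so the client offers 130, keeping 70.
Round 2 (the contractor proposes): rejecting gives the client an expected 0.65 × 70 = 45.5. The contractor offers 45.5 and keeps 200 − 45.5 = 154.5.
Round 1 (the client proposes): rejecting gives the contractor an expected 0.65 × 154.5 = 100.425. The client offers 100.425 and keeps 200 − 100.425 = 99.575.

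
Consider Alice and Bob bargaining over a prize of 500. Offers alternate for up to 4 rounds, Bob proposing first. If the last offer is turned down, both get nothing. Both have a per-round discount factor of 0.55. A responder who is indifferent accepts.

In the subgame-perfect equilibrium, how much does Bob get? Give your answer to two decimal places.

293.06

By backward induction:
Round 4 (Alice proposes): rejection yields 0 for Bob; Alice offers 0 and keeps 500.
Round 3 (Bob proposes): Alice can get 500 next round, worth 0.55 × 500 = 275 now. Bob offers 275 and keeps 500 − 275 = 225.
Round 2 (Alice proposes): Bob can get 225 next round, worth 0.55 × 225 = 123.75 now; Alice offers that and keeps 376.25.
Round 1 (Bob proposes): Alice can get 376.25 next round, worth 0.55 × 376.25 = 206.9375 now, so Bob offers 206.9375, keeping 293.0625.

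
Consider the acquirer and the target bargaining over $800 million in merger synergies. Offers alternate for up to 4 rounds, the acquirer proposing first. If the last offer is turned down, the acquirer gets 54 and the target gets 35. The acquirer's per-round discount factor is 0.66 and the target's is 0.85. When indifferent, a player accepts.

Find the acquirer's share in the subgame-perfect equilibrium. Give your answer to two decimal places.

213.07

Work backward from the last round.
Round 4 (the target proposes): the acquirer gets 54 if talks fail, so the target offers 54 and keeps 746.
Round 3 (the acquirer proposes): the target can get 746 next round, worth 0.85 × 746 = 634.1 now; the acquirer offers that and keeps 165.9.
Round 2 (the target proposes): the acquirer can get 165.9 next round, worth 0.66 × 165.9 = 109.494 now; the target offers that and keeps 690.506.
Round 1 (the acquirer proposes): the target can get 690.506 next round, worth 0.85 × 690.506 = 586.9301 now. The acquirer offers 586.9301 and keeps 800 − 586.9301 = 213.0699.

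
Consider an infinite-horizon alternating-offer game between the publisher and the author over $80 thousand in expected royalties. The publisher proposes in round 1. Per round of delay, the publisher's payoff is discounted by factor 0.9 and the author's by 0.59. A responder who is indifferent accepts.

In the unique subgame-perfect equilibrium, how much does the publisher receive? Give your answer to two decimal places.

Let x be the publisher's share when the publisher proposes and y be the author's share when the author proposes.
The author accepts iff offered ≥ 0.59·y, so x = 80 − 0.59y. Symmetrically y = 80 − 0.9x.
Substituting: x = 80 − 0.59(80 − 0.9x), giving x(1 − 0.9·0.59) = 80(1 − 0.59).
So x = 80 × 0.41 / 0.469 ≈ 69.9360, and the author receives 80 − x ≈ 10.0640.

69.94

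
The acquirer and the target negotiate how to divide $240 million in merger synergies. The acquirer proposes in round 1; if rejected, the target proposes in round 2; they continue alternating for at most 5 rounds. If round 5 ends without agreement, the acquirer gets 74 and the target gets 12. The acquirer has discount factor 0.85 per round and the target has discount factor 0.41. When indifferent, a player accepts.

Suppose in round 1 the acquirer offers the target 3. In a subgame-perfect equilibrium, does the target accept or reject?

Work out the target's continuation value if the offer is rejected.
Round 5 (the acquirer proposes): the target gets 12 if talks fail, so the acquirer offers 12 and keeps 228.
Round 4 (the target proposes): the acquirer can get 228 next round, worth 0.85 × 228 = 193.8 now. The target offers 193.8 and keeps 240 − 193.8 = 46.2.
Round 3 (the acquirer proposes): the target can get 46.2 next round, worth 0.41 × 46.2 = 18.942 now; the acquirer offers that and keeps 221.058.
Round 2 (the target proposes): the acquirer can get 221.058 next round, worth 0.85 × 221.058 = 187.8993 now. The target offers 187.8993 and keeps 240 − 187.8993 = 52.1007.
So by rejecting in round 1, the target gets 52.1007 next round, worth 0.41 × 52.1007 = 21.361287 now.
Offer 3 < 21.361287, so the target rejects.

Reject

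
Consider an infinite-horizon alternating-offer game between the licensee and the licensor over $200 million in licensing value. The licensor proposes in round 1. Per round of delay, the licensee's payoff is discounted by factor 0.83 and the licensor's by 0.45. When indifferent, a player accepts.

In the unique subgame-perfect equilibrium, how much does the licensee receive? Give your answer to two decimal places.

145.73

In a stationary SPE each proposer offers the other exactly their discounted continuation value.
If the licensor keeps x when proposing and the licensee keeps y when proposing, then x = 200 − 0.83y and y = 200 − 0.45x.
Solving: x = 200(1 − 0.83) / (1 − 0.45·0.83) = 34 / 0.6265 ≈ 54.2698.
The licensee gets 200 − 54.2698 ≈ 145.7302.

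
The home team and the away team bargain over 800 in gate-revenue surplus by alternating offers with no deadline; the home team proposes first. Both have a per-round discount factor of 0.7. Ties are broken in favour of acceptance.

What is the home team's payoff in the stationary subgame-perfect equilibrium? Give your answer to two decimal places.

470.59

When the home team proposes, the away team accepts any offer worth at least 0.7 times what the away team would get by proposing next round; and vice versa.
This gives x = 800 − 0.7y and y = 800 − 0.7x, where x and y are each side's share when it proposes.
Hence (1 − 0.7·0.7)x = 800(1 − 0.7), i.e. 0.51·x = 240.
x ≈ 470.5882; the away team's share is 800 − x ≈ 329.4118.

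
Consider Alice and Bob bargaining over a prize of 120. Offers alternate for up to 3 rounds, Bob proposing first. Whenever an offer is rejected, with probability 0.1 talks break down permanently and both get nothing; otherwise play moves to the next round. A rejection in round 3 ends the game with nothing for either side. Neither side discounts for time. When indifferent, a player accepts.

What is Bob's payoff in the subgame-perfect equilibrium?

109.2

By backward induction:
Round 3 (Bob proposes): Alice will accept anything ≥ 0, so Bob offers 0 and keeps 120.
Round 2 (Alice proposes): rejecting gives Bob an expected 0.9 × 120 = 108; Alice offers that and keeps 12.
Round 1 (Bob proposes): rejecting gives Alice an expected 0.9 × 12 = 10.8. Bob offers 10.8 and keeps 120 − 10.8 = 109.2.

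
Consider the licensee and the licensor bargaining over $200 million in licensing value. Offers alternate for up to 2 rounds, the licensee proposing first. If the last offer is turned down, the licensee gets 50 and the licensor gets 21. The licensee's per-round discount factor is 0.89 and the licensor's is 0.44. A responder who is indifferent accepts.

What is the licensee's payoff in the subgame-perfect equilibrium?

134

Round 2 (the licensor proposes): the licensee gets 50 if talks fail, so the licensor offers 50 and keeps 150.
Round 1 (the licensee proposes): the licensor can get 150 next round, worth 0.44 × 150 = 66 now, so the licensee offers 66, keeping 134.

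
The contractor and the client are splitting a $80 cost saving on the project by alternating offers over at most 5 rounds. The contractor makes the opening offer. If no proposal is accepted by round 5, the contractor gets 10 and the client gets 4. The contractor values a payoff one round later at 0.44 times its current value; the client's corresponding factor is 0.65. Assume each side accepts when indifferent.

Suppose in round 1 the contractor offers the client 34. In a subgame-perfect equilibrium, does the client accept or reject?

Round 5 (the contractor proposes): the client gets 4 if talks fail, so the contractor offers 4 and keeps 76.
Round 4 (the client proposes): the contractor can get 76 next round, worth 0.44 × 76 = 33.44 now. The client offers 33.44 and keeps 80 − 33.44 = 46.56.
Round 3 (the contractor proposes): the client can get 46.56 next round, worth 0.65 × 46.56 = 30.264 now, so the contractor offers 30.264, keeping 49.736.
Round 2 (the client proposes): the contractor can get 49.736 next round, worth 0.44 × 49.736 = 21.88384 now; the client offers that and keeps 58.11616.
So by rejecting in round 1, the client gets 58.11616 next round, worth 0.65 × 58.11616 = 37.775504 now.
Offer 34 < 37.775504, so the client rejects.

Reject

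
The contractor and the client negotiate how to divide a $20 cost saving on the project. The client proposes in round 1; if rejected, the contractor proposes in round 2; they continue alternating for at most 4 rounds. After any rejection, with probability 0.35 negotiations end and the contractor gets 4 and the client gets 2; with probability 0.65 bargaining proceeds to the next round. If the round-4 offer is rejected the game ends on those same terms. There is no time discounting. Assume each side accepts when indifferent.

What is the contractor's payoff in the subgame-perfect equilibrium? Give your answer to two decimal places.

By backward induction:
Round 4 (the contractor proposes): the client gets 2 if talks fail, so the contractor offers 2 and keeps 18.
Round 3 (the client proposes): rejecting gives the contractor an expected 0.65 × 18 + 0.35 × 4 = 13.1, so the client offers 13.1, keeping 6.9.
Round 2 (the contractor proposes): rejecting gives the client an expected 0.65 × 6.9 + 0.35 × 2 = 5.185, so the contractor offers 5.185, keeping 14.815.
Round 1 (the client proposes): rejecting gives the contractor an expected 0.65 × 14.815 + 0.35 × 4 = 11.02975. The client offers 11.02975 and keeps 20 − 11.02975 = 8.97025.

11.03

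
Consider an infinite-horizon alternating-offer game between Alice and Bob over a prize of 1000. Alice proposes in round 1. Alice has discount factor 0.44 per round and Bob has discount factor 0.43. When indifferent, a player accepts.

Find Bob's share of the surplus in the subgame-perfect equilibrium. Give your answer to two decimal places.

In a stationary SPE each proposer offers the other exactly their discounted continuation value.
If Alice keeps x when proposing and Bob keeps y when proposing, then x = 1000 − 0.43y and y = 1000 − 0.44x.
Solving: x = 1000(1 − 0.43) / (1 − 0.44·0.43) = 570 / 0.8108 ≈ 703.0094.
Bob gets 1000 − 703.0094 ≈ 296.9906.

296.99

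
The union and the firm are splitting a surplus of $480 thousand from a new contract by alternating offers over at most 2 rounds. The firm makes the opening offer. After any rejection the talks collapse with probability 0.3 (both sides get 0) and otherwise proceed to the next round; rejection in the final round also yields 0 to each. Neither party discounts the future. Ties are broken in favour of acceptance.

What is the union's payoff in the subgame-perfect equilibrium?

336

Round 2 (the union proposes): the firm will accept anything ≥ 0, so the union offers 0 and keeps 480.
Round 1 (the firm proposes): rejecting gives the union an expected 0.7 × 480 = 336. The firm offers 336 and keeps 480 − 336 = 144.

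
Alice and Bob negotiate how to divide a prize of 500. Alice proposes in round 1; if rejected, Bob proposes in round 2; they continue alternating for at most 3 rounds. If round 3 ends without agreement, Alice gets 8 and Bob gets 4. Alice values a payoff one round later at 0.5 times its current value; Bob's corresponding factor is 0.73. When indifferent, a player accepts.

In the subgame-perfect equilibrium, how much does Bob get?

Round 3 (Alice proposes): Bob gets 4 if talks fail, so Alice offers 4 and keeps 496.
Round 2 (Bob proposes): Alice can get 496 next round, worth 0.5 × 496 = 248 now, so Bob offers 248, keeping 252.
Round 1 (Alice proposes): Bob can get 252 next round, worth 0.73 × 252 = 183.96 now. Alice offers 183.96 and keeps 500 − 183.96 = 316.04.

183.96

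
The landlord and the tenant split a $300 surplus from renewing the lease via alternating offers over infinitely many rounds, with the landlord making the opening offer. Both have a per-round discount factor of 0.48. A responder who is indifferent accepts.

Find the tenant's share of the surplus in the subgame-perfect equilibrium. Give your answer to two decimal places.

97.30

Let x be the landlord's share when the landlord proposes and y be the tenant's share when the tenant proposes.
The tenant accepts iff offered ≥ 0.48·y, so x = 300 − 0.48y. Symmetrically y = 300 − 0.48x.
Substituting: x = 300 − 0.48(300 − 0.48x), giving x(1 − 0.48·0.48) = 300(1 − 0.48).
So x = 300 × 0.52 / 0.7696 ≈ 202.7027, and the tenant receives 300 − x ≈ 97.2973.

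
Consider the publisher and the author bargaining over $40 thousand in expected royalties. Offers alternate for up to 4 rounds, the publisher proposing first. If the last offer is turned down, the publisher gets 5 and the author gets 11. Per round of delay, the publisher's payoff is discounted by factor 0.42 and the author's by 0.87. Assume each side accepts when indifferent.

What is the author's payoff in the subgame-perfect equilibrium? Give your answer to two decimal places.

Round 4 (the author proposes): the publisher gets 5 if talks fail, so the author offers 5 and keeps 35.
Round 3 (the publisher proposes): the author can get 35 next round, worth 0.87 × 35 = 30.45 now; the publisher offers that and keeps 9.55.
Round 2 (the author proposes): the publisher can get 9.55 next round, worth 0.42 × 9.55 = 4.011 now; the author offers that and keeps 35.989.
Round 1 (the publisher proposes): the author can get 35.989 next round, worth 0.87 × 35.989 = 31.31043 now; the publisher offers that and keeps 8.68957.

31.31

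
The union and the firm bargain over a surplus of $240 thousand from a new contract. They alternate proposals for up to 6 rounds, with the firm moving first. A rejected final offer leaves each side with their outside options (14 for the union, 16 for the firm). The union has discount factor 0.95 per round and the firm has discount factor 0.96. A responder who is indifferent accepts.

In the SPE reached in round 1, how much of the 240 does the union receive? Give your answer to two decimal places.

194.43

Round 6 (the union proposes): the firm gets 16 if talks fail, so the union offers 16 and keeps 224.
Round 5 (the firm proposes): the union can get 224 next round, worth 0.95 × 224 = 212.8 now. The firm offers 212.8 and keeps 240 − 212.8 = 27.2.
Round 4 (the union proposes): the firm can get 27.2 next round, worth 0.96 × 27.2 = 26.112 now. The union offers 26.112 and keeps 240 − 26.112 = 213.888.
Round 3 (the firm proposes): the union can get 213.888 next round, worth 0.95 × 213.888 = 203.1936 now, so the firm offers 203.1936, keeping 36.8064.
Round 2 (the union proposes): the firm can get 36.8064 next round, worth 0.96 × 36.8064 = 35.334144 now; the union offers that and keeps 204.665856.
Round 1 (the firm proposes): the union can get 204.665856 next round, worth 0.95 × 204.665856 = 194.4325632 now. The firm offers 194.4325632 and keeps 240 − 194.4325632 = 45.5674368.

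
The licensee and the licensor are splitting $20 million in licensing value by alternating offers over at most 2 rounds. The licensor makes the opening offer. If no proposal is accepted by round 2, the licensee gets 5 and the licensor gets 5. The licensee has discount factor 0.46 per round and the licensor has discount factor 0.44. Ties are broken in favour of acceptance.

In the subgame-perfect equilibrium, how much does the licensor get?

13.1

Round 2 (the licensee proposes): the licensor gets 5 if talks fail, so the licensee offers 5 and keeps 15.
Round 1 (the licensor proposes): the licensee can get 15 next round, worth 0.46 × 15 = 6.9 now. The licensor offers 6.9 and keeps 20 − 6.9 = 13.1.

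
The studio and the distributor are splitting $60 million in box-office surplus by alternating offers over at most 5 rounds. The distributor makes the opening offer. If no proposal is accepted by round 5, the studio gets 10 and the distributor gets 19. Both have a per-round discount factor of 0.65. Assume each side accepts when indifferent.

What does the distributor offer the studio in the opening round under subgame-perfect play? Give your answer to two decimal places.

Round 5 (the distributor proposes): the studio gets 10 if talks fail, so the distributor offers 10 and keeps 50.
Round 4 (the studio proposes): the distributor can get 50 next round, worth 0.65 × 50 = 32.5 now; the studio offers that and keeps 27.5.
Round 3 (the distributor proposes): the studio can get 27.5 next round, worth 0.65 × 27.5 = 17.875 now; the distributor offers that and keeps 42.125.
Round 2 (the studio proposes): the distributor can get 42.125 next round, worth 0.65 × 42.125 = 27.38125 now. The studio offers 27.38125 and keeps 60 − 27.38125 = 32.61875.
Round 1 (the distributor proposes): the studio can get 32.61875 next round, worth 0.65 × 32.61875 = 21.2021875 now. The distributor offers 21.2021875 and keeps 60 − 21.2021875 = 38.7978125.

21.20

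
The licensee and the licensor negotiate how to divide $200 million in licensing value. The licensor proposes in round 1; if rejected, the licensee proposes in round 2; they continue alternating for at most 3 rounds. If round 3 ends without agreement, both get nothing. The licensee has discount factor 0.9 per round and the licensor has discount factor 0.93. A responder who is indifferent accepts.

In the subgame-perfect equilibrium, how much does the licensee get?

12.6

Round 3 (the licensor proposes): rejection yields 0 for the licensee; the licensor offers 0 and keeps 200.
Round 2 (the licensee proposes): the licensor can get 200 next round, worth 0.93 × 200 = 186 now. The licensee offers 186 and keeps 200 − 186 = 14.
Round 1 (the licensor proposes): the licensee can get 14 next round, worth 0.9 × 14 = 12.6 now; the licensor offers that and keeps 187.4.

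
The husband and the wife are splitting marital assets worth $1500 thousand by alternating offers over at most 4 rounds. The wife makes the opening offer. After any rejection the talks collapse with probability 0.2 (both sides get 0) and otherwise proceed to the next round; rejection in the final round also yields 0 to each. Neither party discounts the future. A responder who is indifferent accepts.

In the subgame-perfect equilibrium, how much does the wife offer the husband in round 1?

Round 4 (the husband proposes): the wife will accept anything ≥ 0, so the husband offers 0 and keeps 1500.
Round 3 (the wife proposes): rejecting gives the husband an expected 0.8 × 1500 = 1200. The wife offers 1200 and keeps 1500 − 1200 = 300.
Round 2 (the husband proposes): rejecting gives the wife an expected 0.8 × 300 = 240. The husband offers 240 and keeps 1500 − 240 = 1260.
Round 1 (the wife proposes): rejecting gives the husband an expected 0.8 × 1260 = 1008; the wife offers that and keeps 492.

1008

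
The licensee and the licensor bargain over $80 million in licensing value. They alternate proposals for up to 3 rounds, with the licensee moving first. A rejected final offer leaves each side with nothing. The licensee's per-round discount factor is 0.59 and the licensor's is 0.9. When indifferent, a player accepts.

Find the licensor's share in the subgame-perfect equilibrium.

29.52

Round 3 (the licensee proposes): rejection yields 0 for the licensor; the licensee offers 0 and keeps 80.
Round 2 (the licensor proposes): the licensee can get 80 next round, worth 0.59 × 80 = 47.2 now; the licensor offers that and keeps 32.8.
Round 1 (the licensee proposes): the licensor can get 32.8 next round, worth 0.9 × 32.8 = 29.52 now, so the licensee offers 29.52, keeping 50.48.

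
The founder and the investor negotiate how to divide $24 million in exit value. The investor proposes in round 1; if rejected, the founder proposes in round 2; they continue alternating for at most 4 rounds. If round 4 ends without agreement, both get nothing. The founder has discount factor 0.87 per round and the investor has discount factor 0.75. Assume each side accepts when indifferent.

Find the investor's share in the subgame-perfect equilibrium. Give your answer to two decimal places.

5.16

Round 4 (the founder proposes): rejection yields 0 for the investor; the founder offers 0 and keeps 24.
Round 3 (the investor proposes): the founder can get 24 next round, worth 0.87 × 24 = 20.88 now; the investor offers that and keeps 3.12.
Round 2 (the founder proposes): the investor can get 3.12 next round, worth 0.75 × 3.12 = 2.34 now; the founder offers that and keeps 21.66.
Round 1 (the investor proposes): the founder can get 21.66 next round, worth 0.87 × 21.66 = 18.8442 now, so the investor offers 18.8442, keeping 5.1558.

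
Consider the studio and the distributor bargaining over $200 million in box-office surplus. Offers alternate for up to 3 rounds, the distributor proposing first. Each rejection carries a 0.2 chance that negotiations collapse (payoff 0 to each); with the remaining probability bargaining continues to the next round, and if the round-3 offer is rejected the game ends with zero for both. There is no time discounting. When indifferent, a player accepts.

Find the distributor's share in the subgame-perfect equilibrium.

168

By backward induction:
Round 3 (the distributor proposes): rejection yields 0 for the studio; the distributor offers 0 and keeps 200.
Round 2 (the studio proposes): rejecting gives the distributor an expected 0.8 × 200 = 160; the studio offers that and keeps 40.
Round 1 (the distributor proposes): rejecting gives the studio an expected 0.8 × 40 = 32, so the distributor offers 32, keeping 168.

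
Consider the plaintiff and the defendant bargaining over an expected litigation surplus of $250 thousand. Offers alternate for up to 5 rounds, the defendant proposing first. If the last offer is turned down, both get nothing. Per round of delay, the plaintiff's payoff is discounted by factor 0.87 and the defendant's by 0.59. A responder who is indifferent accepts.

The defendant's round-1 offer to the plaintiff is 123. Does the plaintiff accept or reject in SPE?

Round 5 (the defendant proposes): rejection yields 0 for the plaintiff; the defendant offers 0 and keeps 250.
Round 4 (the plaintiff proposes): the defendant can get 250 next round, worth 0.59 × 250 = 147.5 now; the plaintiff offers that and keeps 102.5.
Round 3 (the defendant proposes): the plaintiff can get 102.5 next round, worth 0.87 × 102.5 = 89.175 now. The defendant offers 89.175 and keeps 250 − 89.175 = 160.825.
Round 2 (the plaintiff proposes): the defendant can get 160.825 next round, worth 0.59 × 160.825 = 94.88675 now. The plaintiff offers 94.88675 and keeps 250 − 94.88675 = 155.11325.
So by rejecting in round 1, the plaintiff gets 155.11325 next round, worth 0.87 × 155.11325 = 134.9485275 now.
Offer 123 < 134.9485275, so the plaintiff rejects.

Reject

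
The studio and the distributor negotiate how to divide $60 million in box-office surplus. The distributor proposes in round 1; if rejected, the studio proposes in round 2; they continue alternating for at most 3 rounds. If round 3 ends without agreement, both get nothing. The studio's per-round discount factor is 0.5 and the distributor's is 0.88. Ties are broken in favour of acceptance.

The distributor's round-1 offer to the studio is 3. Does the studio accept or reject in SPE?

Round 3 (the distributor proposes): the studio will accept anything ≥ 0, so the distributor offers 0 and keeps 60.
Round 2 (the studio proposes): the distributor can get 60 next round, worth 0.88 × 60 = 52.8 now, so the studio offers 52.8, keeping 7.2.
So by rejecting in round 1, the studio gets 7.2 next round, worth 0.5 × 7.2 = 3.6 now.
Offer 3 < 3.6, so the studio rejects.

Reject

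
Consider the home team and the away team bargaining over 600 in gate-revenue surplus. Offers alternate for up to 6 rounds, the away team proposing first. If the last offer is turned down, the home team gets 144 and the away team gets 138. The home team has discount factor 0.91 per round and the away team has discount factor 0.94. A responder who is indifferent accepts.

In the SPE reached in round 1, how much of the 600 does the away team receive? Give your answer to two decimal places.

231.59

By backward induction:
Round 6 (the home team proposes): the away team gets 138 if talks fail, so the home team offers 138 and keeps 462.
Round 5 (the away team proposes): the home team can get 462 next round, worth 0.91 × 462 = 420.42 now; the away team offers that and keeps 179.58.
Round 4 (the home team proposes): the away team can get 179.58 next round, worth 0.94 × 179.58 = 168.8052 now; the home team offers that and keeps 431.1948.
Round 3 (the away team proposes): the home team can get 431.1948 next round, worth 0.91 × 431.1948 = 392.387268 now. The away team offers 392.387268 and keeps 600 − 392.387268 = 207.612732.
Round 2 (the home team proposes): the away team can get 207.612732 next round, worth 0.94 × 207.612732 = 195.15596808 now. The home team offers 195.15596808 and keeps 600 − 195.15596808 = 404.84403192.
Round 1 (the away team proposes): the home team can get 404.84403192 next round, worth 0.91 × 404.84403192 = 368.4080690472 now; the away team offers that and keeps 231.5919309528.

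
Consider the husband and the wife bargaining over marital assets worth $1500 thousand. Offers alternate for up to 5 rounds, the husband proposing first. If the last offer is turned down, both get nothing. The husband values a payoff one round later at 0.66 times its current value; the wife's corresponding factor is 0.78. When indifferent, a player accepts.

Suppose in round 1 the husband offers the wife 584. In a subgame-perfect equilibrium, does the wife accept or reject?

Round 5 (the husband proposes): the wife will accept anything ≥ 0, so the husband offers 0 and keeps 1500.
Round 4 (the wife proposes): the husband can get 1500 next round, worth 0.66 × 1500 = 990 now. The wife offers 990 and keeps 1500 − 990 = 510.
Round 3 (the husband proposes): the wife can get 510 next round, worth 0.78 × 510 = 397.8 now. The husband offers 397.8 and keeps 1500 − 397.8 = 1102.2.
Round 2 (the wife proposes): the husband can get 1102.2 next round, worth 0.66 × 1102.2 = 727.452 now, so the wife offers 727.452, keeping 772.548.
So by rejecting in round 1, the wife gets 772.548 next round, worth 0.78 × 772.548 = 602.58744 now.
Offer 584 < 602.58744, so the wife rejects.

Reject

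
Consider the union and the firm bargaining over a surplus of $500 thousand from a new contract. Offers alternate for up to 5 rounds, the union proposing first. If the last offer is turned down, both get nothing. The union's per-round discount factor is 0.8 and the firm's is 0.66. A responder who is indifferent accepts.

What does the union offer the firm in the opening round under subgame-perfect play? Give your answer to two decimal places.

Round 5 (the union proposes): the firm will accept anything ≥ 0, so the union offers 0 and keeps 500.
Round 4 (the firm proposes): the union can get 500 next round, worth 0.8 × 500 = 400 now. The firm offers 400 and keeps 500 − 400 = 100.
Round 3 (the union proposes): the firm can get 100 next round, worth 0.66 × 100 = 66 now. The union offers 66 and keeps 500 − 66 = 434.
Round 2 (the firm proposes): the union can get 434 next round, worth 0.8 × 434 = 347.2 now. The firm offers 347.2 and keeps 500 − 347.2 = 152.8.
Round 1 (the union proposes): the firm can get 152.8 next round, worth 0.66 × 152.8 = 100.848 now. The union offers 100.848 and keeps 500 − 100.848 = 399.152.

100.85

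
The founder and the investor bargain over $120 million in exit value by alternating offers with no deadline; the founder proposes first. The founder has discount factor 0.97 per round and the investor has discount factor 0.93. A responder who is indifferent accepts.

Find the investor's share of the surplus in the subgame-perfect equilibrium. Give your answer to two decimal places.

In a stationary SPE each proposer offers the other exactly their discounted continuation value.
If the founder keeps x when proposing and the investor keeps y when proposing, then x = 120 − 0.93y and y = 120 − 0.97x.
Solving: x = 120(1 − 0.93) / (1 − 0.97·0.93) = 8.4 / 0.0979 ≈ 85.8018.
The investor gets 120 − 85.8018 ≈ 34.1982.

34.20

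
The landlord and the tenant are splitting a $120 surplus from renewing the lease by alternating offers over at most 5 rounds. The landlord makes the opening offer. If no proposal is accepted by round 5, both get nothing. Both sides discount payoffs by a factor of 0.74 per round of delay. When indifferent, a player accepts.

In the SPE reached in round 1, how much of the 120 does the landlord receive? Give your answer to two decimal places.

Round 5 (the landlord proposes): rejection yields 0 for the tenant; the landlord offers 0 and keeps 120.
Round 4 (the tenant proposes): the landlord can get 120 next round, worth 0.74 × 120 = 88.8 now, so the tenant offers 88.8, keeping 31.2.
Round 3 (the landlord proposes): the tenant can get 31.2 next round, worth 0.74 × 31.2 = 23.088 now, so the landlord offers 23.088, keeping 96.912.
Round 2 (the tenant proposes): the landlord can get 96.912 next round, worth 0.74 × 96.912 = 71.71488 now; the tenant offers that and keeps 48.28512.
Round 1 (the landlord proposes): the tenant can get 48.28512 next round, worth 0.74 × 48.28512 = 35.7309888 now. The landlord offers 35.7309888 and keeps 120 − 35.7309888 = 84.2690112.

84.27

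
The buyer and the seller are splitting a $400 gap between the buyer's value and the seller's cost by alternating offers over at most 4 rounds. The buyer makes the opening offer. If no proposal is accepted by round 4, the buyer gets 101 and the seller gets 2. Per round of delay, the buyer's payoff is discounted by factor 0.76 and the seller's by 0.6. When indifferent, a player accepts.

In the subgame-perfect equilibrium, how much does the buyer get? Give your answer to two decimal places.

Round 4 (the seller proposes): the buyer gets 101 if talks fail, so the seller offers 101 and keeps 299.
Round 3 (the buyer proposes): the seller can get 299 next round, worth 0.6 × 299 = 179.4 now; the buyer offers that and keeps 220.6.
Round 2 (the seller proposes): the buyer can get 220.6 next round, worth 0.76 × 220.6 = 167.656 now, so the seller offers 167.656, keeping 232.344.
Round 1 (the buyer proposes): the seller can get 232.344 next round, worth 0.6 × 232.344 = 139.4064 now; the buyer offers that and keeps 260.5936.

260.59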